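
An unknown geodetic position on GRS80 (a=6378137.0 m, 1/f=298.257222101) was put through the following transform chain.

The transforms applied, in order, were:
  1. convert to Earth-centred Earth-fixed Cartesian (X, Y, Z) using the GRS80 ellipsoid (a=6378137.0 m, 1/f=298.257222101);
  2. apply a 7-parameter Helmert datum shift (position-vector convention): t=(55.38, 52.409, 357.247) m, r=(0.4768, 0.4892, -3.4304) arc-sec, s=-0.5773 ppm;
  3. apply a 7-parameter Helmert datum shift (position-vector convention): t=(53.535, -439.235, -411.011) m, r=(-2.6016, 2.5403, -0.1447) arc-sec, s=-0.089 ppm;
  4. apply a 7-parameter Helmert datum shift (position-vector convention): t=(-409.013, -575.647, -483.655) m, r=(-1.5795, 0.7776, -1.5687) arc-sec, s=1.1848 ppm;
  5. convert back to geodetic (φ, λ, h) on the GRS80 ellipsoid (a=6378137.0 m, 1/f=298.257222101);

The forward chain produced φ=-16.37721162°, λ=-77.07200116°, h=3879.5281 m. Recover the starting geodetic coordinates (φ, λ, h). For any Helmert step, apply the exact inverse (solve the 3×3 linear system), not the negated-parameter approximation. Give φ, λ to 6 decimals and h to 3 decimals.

φ=-16.375543°, λ=-77.065453°, h=2889.272 m

start: φ=-16.377212°, λ=-77.072001°, h=3879.528 m
→ ECEF (a=6378137.000, f=1/298.257222101): X=1370257.8966, Y=-5969453.8010, Z=-1787909.1577
→ Helmert⁻¹: X=1370717.4190, Y=-5968846.9697, Z=-1787463.9248
→ Helmert⁻¹: X=1370690.2025, Y=-5968384.7636, Z=-1787111.4705
→ Helmert⁻¹: X=1370739.1142, Y=-5968421.9532, Z=-1787452.7018
→ geod (Bowring, a=6378137.000): φ=-16.37554300°, λ=-77.06545300°, h=2889.2720 m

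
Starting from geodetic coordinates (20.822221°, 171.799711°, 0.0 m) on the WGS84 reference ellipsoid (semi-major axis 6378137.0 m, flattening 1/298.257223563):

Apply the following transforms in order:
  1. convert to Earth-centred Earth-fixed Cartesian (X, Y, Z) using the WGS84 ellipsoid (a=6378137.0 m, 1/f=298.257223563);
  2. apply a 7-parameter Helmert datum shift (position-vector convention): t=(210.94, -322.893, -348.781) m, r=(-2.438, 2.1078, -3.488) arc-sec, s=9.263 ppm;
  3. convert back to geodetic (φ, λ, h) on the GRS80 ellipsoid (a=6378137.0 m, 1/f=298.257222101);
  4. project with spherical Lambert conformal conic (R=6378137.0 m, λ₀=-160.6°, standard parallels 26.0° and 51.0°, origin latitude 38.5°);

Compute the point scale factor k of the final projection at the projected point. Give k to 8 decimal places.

1.02294001

start: φ=20.822221°, λ=171.799711°, h=0.000 m
→ ECEF (a=6378137.000, f=1/298.257223563): X=-5903110.6319, Y=850681.6304, Z=2253008.4816
→ Helmert 7p (PV): X=-5902916.9635, Y=850493.0718, Z=2252730.8391
→ geod (Bowring, a=6378137.000): φ=20.82057877°, λ=171.80123860°, h=-302.9958 m
→ into lcc (λ₀=-160.6°): φ=20.82057877°, λ−λ₀=-27.59876140°
scale k = 1.02294001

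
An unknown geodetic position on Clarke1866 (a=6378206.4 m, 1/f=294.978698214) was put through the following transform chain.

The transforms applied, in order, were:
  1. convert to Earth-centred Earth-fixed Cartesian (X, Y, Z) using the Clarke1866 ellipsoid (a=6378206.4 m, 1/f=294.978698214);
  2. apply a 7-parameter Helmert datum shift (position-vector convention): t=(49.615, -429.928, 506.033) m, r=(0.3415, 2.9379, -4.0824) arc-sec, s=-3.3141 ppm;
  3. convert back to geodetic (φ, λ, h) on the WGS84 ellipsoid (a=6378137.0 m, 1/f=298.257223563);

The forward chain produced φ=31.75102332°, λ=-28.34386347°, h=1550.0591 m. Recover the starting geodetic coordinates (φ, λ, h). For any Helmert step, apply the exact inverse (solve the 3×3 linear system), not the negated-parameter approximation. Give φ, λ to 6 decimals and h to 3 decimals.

start: φ=31.751023°, λ=-28.343863°, h=1550.059 m
→ ECEF (a=6378137.000, f=1/298.257223563): X=4778980.4422, Y=-2577937.1119, Z=3337802.7604
→ Helmert⁻¹: X=4778950.1419, Y=-2577415.6154, Z=3337380.1231
→ geod (Bowring, a=6378206.400): φ=31.75100100°, λ=-28.33917200°, h=1090.7820 m

φ=31.751001°, λ=-28.339172°, h=1090.782 m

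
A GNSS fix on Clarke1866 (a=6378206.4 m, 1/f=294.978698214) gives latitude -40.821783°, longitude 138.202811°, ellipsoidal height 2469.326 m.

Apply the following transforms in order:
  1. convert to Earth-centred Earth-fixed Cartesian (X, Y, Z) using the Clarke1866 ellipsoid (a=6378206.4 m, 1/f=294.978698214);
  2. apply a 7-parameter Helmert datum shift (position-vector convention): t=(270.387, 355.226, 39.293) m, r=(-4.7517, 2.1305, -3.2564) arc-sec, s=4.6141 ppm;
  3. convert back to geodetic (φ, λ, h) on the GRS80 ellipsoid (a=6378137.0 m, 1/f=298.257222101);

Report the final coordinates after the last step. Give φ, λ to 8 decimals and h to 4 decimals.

start: φ=-40.821783°, λ=138.202811°, h=2469.326 m
→ ECEF (a=6378206.400, f=1/294.978698214): X=-3604944.7907, Y=3222874.4044, Z=-4148881.4934
→ Helmert 7p (PV): X=-3604683.0098, Y=3223205.8366, Z=-4148898.3536
→ geod (Bowring, a=6378137.000): φ=-40.81962851°, λ=138.19781600°, h=2467.7711 m

φ=-40.81962851°, λ=138.19781600°, h=2467.7711 m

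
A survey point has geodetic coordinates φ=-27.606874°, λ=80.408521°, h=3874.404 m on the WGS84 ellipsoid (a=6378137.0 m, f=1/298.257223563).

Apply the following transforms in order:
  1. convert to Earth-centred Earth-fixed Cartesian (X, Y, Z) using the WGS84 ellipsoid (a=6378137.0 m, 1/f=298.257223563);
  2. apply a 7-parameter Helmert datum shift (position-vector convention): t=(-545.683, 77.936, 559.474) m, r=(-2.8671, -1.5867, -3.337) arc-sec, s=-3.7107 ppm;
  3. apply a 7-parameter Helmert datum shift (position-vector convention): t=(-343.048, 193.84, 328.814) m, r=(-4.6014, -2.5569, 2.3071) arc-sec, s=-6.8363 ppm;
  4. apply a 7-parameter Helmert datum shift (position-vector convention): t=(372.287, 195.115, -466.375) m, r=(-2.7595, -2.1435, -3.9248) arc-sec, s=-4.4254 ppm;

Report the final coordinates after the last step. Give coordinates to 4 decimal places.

start: φ=-27.606874°, λ=80.408521°, h=3874.404 m
→ ECEF (a=6378137.000, f=1/298.257223563): X=942993.4037, Y=5580358.7389, Z=-2939765.4179
→ Helmert 7p (PV): X=942557.1157, Y=5580359.8491, Z=-2939265.3486
→ Helmert 7p (PV): X=942181.6429, Y=5580460.5133, Z=-2939029.2438
→ Helmert 7p (PV): X=942686.4869, Y=5580573.6854, Z=-2939547.4789

X=942686.4869 m, Y=5580573.6854 m, Z=-2939547.4789 m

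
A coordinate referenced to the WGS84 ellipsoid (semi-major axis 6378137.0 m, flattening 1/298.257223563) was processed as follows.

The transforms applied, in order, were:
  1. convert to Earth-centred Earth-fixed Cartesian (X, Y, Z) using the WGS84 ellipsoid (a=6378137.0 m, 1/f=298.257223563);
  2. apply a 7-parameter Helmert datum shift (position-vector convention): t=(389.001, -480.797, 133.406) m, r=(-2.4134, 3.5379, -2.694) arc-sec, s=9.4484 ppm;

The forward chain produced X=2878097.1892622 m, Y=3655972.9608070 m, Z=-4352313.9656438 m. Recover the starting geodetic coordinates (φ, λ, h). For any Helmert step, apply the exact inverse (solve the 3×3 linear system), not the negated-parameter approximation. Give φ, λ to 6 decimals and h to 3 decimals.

φ=-43.278999°, λ=51.796903°, h=3202.116 m

start: X=2878097.1893, Y=3655972.9608, Z=-4352313.9656 m
→ Helmert⁻¹: X=2877707.8934, Y=3656507.7201, Z=-4352314.1063
→ geod (Bowring, a=6378137.000): φ=-43.27899900°, λ=51.79690300°, h=3202.1160 m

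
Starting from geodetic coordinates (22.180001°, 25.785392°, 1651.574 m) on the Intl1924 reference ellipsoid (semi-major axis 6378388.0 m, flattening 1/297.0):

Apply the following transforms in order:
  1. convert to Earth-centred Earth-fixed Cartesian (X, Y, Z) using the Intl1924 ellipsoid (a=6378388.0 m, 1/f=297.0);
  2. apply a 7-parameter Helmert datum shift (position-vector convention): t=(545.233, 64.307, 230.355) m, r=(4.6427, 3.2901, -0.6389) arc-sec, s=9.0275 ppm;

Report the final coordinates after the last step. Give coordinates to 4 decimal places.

X=5322866.5392 m, Y=2571208.4265 m, Z=2393760.8425 m

start: φ=22.180001°, λ=25.785392°, h=1651.574 m
→ ECEF (a=6378388.000, f=1/297.0): X=5322227.1163, Y=2571191.2689, Z=2393535.9007
→ Helmert 7p (PV): X=5322866.5392, Y=2571208.4265, Z=2393760.8425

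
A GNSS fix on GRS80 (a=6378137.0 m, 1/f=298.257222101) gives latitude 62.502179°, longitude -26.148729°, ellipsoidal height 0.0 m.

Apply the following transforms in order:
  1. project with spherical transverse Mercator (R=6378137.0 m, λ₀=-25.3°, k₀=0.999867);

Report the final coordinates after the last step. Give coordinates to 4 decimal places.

E=-43616.1419 m, N=6957071.9222 m

start: φ=62.502179°, λ=-26.148729°, h=0.000 m
→ tm (R=6378137.0, λ₀=-25.3°): E=-43616.1419, N=6957071.9222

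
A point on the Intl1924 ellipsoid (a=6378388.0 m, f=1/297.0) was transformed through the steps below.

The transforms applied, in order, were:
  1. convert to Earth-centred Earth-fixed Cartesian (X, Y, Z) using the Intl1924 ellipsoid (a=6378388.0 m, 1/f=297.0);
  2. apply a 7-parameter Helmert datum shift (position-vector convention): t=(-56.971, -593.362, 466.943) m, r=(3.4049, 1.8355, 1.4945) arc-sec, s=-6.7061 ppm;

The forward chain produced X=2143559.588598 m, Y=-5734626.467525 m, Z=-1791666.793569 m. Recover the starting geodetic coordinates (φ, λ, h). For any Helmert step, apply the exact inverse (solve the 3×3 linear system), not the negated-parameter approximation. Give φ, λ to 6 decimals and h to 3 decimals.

φ=-16.421054°, λ=-69.502569°, h=1913.342 m

start: X=2143559.5886, Y=-5734626.4675, Z=-1791666.7936 m
→ Helmert⁻¹: X=2143605.3351, Y=-5734116.6722, Z=-1792032.0240
→ geod (Bowring, a=6378388.000): φ=-16.42105400°, λ=-69.50256900°, h=1913.3420 m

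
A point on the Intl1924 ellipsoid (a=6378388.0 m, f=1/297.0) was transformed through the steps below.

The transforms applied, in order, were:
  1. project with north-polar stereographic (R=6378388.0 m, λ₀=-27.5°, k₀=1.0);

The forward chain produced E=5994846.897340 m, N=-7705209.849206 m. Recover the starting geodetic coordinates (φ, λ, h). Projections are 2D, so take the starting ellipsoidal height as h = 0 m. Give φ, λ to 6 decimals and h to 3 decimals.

φ=15.147224°, λ=10.383813°, h=0.000 m

start: E=5994846.8973, N=-7705209.8492 m
→ stereo⁻¹: φ=15.14722400°, λ=10.38381300°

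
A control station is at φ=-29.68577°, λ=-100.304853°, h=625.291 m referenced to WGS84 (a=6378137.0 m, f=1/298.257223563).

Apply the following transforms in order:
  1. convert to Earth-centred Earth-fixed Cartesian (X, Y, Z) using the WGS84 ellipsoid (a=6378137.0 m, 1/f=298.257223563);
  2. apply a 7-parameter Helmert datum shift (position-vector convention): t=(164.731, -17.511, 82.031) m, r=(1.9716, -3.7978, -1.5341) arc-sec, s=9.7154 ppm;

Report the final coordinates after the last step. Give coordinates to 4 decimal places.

start: φ=-29.685770°, λ=-100.304853°, h=625.291 m
→ ECEF (a=6378137.000, f=1/298.257223563): X=-992123.0941, Y=-5456673.4835, Z=-3140470.1149
→ Helmert 7p (PV): X=-991950.7628, Y=-5456706.6105, Z=-3140489.0208

X=-991950.7628 m, Y=-5456706.6105 m, Z=-3140489.0208 m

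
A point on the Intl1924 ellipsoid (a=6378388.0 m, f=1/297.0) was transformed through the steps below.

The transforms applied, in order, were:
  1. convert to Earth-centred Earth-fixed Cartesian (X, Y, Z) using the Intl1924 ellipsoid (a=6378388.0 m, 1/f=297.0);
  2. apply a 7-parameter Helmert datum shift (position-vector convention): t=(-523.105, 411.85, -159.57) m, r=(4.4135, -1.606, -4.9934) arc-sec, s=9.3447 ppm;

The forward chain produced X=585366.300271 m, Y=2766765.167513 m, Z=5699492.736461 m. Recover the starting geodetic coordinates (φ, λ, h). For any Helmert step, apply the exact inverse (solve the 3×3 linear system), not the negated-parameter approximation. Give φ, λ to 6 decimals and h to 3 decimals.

φ=63.765271°, λ=78.042980°, h=1351.185 m

start: X=585366.3003, Y=2766765.1675, Z=5699492.7365 m
→ Helmert⁻¹: X=585861.3351, Y=2766463.6043, Z=5699535.2891
→ geod (Bowring, a=6378388.000): φ=63.76527100°, λ=78.04298000°, h=1351.1850 m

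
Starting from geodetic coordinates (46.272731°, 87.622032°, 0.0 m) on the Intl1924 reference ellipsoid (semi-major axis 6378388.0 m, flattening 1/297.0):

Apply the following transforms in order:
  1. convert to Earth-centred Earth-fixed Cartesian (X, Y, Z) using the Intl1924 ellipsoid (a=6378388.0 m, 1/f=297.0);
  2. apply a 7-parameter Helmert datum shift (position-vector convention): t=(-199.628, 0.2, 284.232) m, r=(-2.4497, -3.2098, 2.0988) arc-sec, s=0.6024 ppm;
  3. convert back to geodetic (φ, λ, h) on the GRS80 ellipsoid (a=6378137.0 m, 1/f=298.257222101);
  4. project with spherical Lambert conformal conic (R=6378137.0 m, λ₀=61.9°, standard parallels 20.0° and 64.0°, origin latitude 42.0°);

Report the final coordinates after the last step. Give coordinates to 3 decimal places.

E=1806534.792 m, N=721600.045 m

start: φ=46.272731°, λ=87.622032°, h=0.000 m
→ ECEF (a=6378388.000, f=1/297.0): X=183254.0619, Y=4412866.3472, Z=4586338.0789
→ Helmert 7p (PV): X=182938.2716, Y=4412925.5398, Z=4586575.5160
→ geod (Bowring, a=6378137.000): φ=46.27308682°, λ=87.62615692°, h=406.7761 m
→ lcc (R=6378137.0, λ₀=61.9°): E=1806534.7919, N=721600.0454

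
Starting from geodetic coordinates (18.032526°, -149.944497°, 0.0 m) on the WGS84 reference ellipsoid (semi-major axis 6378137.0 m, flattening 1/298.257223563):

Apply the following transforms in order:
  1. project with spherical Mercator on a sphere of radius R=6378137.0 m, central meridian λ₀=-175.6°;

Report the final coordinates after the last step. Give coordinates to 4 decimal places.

E=2855957.5300 m, N=2041356.0071 m

start: φ=18.032526°, λ=-149.944497°, h=0.000 m
→ merc (R=6378137.0, λ₀=-175.6°): E=2855957.5300, N=2041356.0071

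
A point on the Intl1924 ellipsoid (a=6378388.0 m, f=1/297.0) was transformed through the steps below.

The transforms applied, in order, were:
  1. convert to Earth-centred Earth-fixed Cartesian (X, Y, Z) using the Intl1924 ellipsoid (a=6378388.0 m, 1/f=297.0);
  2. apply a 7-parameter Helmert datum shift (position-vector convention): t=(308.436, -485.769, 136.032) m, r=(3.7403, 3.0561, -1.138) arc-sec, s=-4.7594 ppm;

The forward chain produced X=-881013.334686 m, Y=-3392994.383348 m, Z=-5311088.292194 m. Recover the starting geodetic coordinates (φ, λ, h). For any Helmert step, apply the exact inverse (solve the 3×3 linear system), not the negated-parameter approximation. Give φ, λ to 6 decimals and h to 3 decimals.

φ=-56.754021°, λ=-104.560703°, h=189.324 m

start: X=-881013.3347, Y=-3392994.3833, Z=-5311088.2922 m
→ Helmert⁻¹: X=-881228.5547, Y=-3392625.9332, Z=-5311201.1390
→ geod (Bowring, a=6378388.000): φ=-56.75402100°, λ=-104.56070300°, h=189.3240 m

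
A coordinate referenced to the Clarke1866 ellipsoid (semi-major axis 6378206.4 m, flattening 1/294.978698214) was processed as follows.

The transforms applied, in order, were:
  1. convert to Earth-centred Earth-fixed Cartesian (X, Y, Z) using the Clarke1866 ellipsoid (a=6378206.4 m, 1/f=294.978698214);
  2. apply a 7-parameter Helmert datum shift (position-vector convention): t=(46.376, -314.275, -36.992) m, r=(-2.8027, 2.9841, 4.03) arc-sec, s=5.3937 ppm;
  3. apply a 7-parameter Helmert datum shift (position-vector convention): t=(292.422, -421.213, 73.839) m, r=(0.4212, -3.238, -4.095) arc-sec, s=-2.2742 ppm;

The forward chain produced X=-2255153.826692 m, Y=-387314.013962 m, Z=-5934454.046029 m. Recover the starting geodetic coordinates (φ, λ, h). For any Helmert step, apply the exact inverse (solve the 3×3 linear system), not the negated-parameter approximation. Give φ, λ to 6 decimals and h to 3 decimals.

φ=-69.043331°, λ=-170.276034°, h=1024.265 m

start: X=-2255153.8267, Y=-387314.0140, Z=-5934454.0460 m
→ Helmert⁻¹: X=-2255536.8573, Y=-386950.5787, Z=-5934505.1832
→ Helmert⁻¹: X=-2255492.7631, Y=-386509.5137, Z=-5934474.0654
→ geod (Bowring, a=6378206.400): φ=-69.04333100°, λ=-170.27603400°, h=1024.2650 m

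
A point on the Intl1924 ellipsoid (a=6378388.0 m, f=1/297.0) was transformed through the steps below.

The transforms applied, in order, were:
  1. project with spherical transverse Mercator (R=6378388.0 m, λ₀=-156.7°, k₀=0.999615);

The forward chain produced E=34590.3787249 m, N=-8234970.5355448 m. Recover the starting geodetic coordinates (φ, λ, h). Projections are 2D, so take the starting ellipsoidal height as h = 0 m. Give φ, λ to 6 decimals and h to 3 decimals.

φ=-73.998638°, λ=-155.572325°, h=0.000 m

start: E=34590.3787, N=-8234970.5355 m
→ tm⁻¹: φ=-73.99863800°, λ=-155.57232500°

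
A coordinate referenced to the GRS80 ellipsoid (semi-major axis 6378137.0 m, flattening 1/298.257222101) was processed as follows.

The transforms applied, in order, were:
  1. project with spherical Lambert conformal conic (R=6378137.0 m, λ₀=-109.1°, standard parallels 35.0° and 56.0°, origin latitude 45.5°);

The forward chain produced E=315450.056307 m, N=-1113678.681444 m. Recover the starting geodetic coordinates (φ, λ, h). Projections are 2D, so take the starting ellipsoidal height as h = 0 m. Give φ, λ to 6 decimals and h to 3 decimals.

φ=35.318811°, λ=-105.622618°, h=0.000 m

start: E=315450.0563, N=-1113678.6814 m
→ lcc⁻¹: φ=35.31881100°, λ=-105.62261800°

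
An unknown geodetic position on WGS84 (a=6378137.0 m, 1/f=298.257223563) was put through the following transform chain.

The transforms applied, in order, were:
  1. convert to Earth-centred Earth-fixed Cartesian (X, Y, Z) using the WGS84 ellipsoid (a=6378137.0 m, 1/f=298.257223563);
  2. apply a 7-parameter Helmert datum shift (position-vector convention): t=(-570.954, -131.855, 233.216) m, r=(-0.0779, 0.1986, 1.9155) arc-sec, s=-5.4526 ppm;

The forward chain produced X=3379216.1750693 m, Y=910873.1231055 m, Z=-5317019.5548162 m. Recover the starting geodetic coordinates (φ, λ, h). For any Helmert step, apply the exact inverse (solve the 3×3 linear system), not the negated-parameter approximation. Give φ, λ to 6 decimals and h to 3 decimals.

start: X=3379216.1751, Y=910873.1231, Z=-5317019.5548 m
→ Helmert⁻¹: X=3379819.1374, Y=910980.5666, Z=-5317278.1656
→ geod (Bowring, a=6378137.000): φ=-56.81897600°, λ=15.08475600°, h=2848.2970 m

φ=-56.818976°, λ=15.084756°, h=2848.297 m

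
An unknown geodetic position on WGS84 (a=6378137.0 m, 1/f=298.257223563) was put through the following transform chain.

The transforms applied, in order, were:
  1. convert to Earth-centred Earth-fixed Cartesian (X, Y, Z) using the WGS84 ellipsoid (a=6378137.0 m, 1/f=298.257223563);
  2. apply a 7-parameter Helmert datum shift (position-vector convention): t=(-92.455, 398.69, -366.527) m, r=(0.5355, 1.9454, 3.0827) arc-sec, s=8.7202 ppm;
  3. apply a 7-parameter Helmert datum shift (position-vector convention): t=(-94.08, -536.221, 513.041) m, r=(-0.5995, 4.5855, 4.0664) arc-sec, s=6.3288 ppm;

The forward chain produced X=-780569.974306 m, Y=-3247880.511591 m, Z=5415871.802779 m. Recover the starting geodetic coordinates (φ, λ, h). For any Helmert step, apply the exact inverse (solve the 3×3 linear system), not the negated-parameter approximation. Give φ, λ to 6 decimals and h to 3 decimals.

φ=58.506759°, λ=-103.516003°, h=213.107 m

start: X=-780569.9743, Y=-3247880.5116, Z=5415871.8028 m
→ Helmert⁻¹: X=-780655.3623, Y=-3247324.0881, Z=5415297.6962
→ Helmert⁻¹: X=-780655.7160, Y=-3247668.7304, Z=5415618.0667
→ geod (Bowring, a=6378137.000): φ=58.50675900°, λ=-103.51600300°, h=213.1070 m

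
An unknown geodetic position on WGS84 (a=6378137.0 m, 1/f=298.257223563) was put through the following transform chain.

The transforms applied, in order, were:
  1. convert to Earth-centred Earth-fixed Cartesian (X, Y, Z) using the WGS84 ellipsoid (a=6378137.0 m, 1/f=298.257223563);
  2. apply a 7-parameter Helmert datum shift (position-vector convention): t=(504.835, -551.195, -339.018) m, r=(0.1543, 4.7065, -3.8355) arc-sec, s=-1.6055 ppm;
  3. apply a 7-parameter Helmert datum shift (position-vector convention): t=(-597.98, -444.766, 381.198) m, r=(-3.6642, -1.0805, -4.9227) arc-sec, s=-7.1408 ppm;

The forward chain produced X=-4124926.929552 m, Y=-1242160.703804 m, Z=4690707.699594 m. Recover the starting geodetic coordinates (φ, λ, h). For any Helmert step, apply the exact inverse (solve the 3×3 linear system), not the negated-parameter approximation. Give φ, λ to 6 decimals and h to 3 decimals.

φ=47.628555°, λ=-163.250297°, h=1990.792 m

start: X=-4124926.9296, Y=-1242160.7038, Z=4690707.6996 m
→ Helmert⁻¹: X=-4124304.1915, Y=-1241906.5571, Z=4690359.5374
→ Helmert⁻¹: X=-4124899.5937, Y=-1241430.5489, Z=4690612.8941
→ geod (Bowring, a=6378137.000): φ=47.62855500°, λ=-163.25029700°, h=1990.7920 m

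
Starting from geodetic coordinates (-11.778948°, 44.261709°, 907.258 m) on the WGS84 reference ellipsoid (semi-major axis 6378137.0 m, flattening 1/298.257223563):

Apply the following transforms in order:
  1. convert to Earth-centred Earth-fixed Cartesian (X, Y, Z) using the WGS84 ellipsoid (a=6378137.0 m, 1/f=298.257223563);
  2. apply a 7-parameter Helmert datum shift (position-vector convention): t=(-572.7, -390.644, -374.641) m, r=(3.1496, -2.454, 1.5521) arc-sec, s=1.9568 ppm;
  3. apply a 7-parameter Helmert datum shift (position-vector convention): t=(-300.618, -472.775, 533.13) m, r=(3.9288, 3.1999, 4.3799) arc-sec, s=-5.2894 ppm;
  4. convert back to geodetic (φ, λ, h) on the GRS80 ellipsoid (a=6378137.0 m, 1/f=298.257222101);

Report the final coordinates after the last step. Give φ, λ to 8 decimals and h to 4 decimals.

start: φ=-11.778948°, λ=44.261709°, h=907.258 m
→ ECEF (a=6378137.000, f=1/298.257223563): X=4472836.3663, Y=4359026.1421, Z=-1293659.2593
→ Helmert 7p (PV): X=4472255.0091, Y=4358697.4389, Z=-1293916.6557
→ Helmert 7p (PV): X=4471818.1087, Y=4358321.2195, Z=-1293363.0406
→ geod (Bowring, a=6378137.000): φ=-11.77858019°, λ=44.26359773°, h=-348.7176 m

φ=-11.77858019°, λ=44.26359773°, h=-348.7176 m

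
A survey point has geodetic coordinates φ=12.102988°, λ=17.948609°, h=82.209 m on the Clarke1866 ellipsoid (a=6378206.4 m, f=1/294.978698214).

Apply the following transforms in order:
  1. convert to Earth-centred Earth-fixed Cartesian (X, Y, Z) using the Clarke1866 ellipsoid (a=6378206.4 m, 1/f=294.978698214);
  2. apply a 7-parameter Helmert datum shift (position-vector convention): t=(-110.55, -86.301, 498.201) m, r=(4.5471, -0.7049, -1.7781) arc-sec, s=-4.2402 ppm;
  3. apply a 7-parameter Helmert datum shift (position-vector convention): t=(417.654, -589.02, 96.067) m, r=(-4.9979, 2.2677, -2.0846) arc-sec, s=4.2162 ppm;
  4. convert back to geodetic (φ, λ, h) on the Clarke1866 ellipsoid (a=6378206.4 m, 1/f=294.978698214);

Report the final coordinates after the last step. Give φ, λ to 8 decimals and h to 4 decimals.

φ=12.10762694°, λ=17.94076236°, h=288.8540 m

start: φ=12.102988°, λ=17.948609°, h=82.209 m
→ ECEF (a=6378206.400, f=1/294.978698214): X=5933886.3145, Y=1922154.0031, Z=1328478.7608
→ Helmert 7p (PV): X=5933762.6334, Y=1921979.1129, Z=1329033.9811
→ Helmert 7p (PV): X=5934239.3414, Y=1921370.4303, Z=1329023.8441
→ geod (Bowring, a=6378206.400): φ=12.10762694°, λ=17.94076236°, h=288.8540 m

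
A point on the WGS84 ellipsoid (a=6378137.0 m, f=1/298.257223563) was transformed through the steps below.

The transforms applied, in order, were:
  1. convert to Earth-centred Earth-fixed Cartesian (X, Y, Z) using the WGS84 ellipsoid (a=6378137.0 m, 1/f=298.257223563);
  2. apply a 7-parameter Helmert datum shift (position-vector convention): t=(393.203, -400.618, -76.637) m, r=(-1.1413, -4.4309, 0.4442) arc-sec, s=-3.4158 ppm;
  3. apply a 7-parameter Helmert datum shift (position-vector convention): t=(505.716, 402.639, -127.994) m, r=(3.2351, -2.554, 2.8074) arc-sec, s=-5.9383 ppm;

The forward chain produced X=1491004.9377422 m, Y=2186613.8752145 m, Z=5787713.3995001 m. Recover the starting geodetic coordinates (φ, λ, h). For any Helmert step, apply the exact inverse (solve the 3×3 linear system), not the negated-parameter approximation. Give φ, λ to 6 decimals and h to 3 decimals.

φ=65.575035°, λ=55.723128°, h=3718.493 m

start: X=1491004.9377, Y=2186613.8752, Z=5787713.3995 m
→ Helmert⁻¹: X=1490609.4954, Y=2186294.7079, Z=5787823.0164
→ Helmert⁻¹: X=1490350.4252, Y=2186667.5602, Z=5787899.5079
→ geod (Bowring, a=6378137.000): φ=65.57503500°, λ=55.72312800°, h=3718.4930 m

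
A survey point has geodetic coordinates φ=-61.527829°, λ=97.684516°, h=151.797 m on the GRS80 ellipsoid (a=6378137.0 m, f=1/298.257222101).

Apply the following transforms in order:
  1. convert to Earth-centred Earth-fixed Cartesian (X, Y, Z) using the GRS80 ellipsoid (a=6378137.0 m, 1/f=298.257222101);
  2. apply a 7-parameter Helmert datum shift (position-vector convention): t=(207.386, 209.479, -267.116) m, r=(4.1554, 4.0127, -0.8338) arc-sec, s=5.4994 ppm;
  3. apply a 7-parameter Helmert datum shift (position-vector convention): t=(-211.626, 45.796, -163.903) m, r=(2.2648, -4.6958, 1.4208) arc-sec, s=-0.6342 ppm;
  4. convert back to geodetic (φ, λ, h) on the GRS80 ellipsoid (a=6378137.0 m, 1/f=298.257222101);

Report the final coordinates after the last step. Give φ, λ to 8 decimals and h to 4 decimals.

φ=-61.52593652°, λ=97.68333542°, h=681.9641 m

start: φ=-61.527829°, λ=97.684516°, h=151.797 m
→ ECEF (a=6378137.000, f=1/298.257222101): X=-407657.6563, Y=3021250.0599, Z=-5583754.1310
→ Helmert 7p (PV): X=-407548.9267, Y=3021590.2925, Z=-5583983.1574
→ Helmert 7p (PV): X=-407653.9834, Y=3021692.6773, Z=-5584119.6200
→ geod (Bowring, a=6378137.000): φ=-61.52593652°, λ=97.68333542°, h=681.9641 m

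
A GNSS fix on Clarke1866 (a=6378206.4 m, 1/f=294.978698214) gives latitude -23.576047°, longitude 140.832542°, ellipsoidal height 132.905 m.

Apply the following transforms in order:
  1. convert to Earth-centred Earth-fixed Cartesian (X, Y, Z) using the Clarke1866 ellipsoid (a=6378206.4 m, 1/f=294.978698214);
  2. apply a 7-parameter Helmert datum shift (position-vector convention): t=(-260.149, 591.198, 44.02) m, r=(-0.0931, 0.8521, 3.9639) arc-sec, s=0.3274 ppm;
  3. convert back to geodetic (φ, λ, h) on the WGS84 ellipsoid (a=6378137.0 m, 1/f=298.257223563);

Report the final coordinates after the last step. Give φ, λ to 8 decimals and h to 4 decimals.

φ=-23.57186696°, λ=140.83083633°, h=675.8927 m

start: φ=-23.576047°, λ=140.832542°, h=132.905 m
→ ECEF (a=6378206.400, f=1/294.978698214): X=-4534832.1159, Y=3694231.9528, Z=-2535223.8740
→ Helmert 7p (PV): X=-4535175.2169, Y=3694736.0677, Z=-2535163.6177
→ geod (Bowring, a=6378137.000): φ=-23.57186696°, λ=140.83083633°, h=675.8927 m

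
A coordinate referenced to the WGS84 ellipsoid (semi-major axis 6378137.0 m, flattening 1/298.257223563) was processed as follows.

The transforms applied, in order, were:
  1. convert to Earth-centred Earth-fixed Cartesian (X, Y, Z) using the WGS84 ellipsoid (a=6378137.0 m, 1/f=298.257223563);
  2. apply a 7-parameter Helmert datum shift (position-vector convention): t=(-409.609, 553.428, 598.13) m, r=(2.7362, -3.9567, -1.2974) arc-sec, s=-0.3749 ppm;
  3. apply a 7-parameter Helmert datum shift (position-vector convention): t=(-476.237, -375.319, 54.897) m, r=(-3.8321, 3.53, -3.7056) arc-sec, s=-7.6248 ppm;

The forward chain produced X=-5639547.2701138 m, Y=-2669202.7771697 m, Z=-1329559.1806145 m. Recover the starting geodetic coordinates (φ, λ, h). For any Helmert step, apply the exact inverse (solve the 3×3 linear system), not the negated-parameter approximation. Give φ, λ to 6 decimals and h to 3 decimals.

φ=-12.115260°, λ=-154.665485°, h=1685.500 m

start: X=-5639547.2701, Y=-2669202.7772, Z=-1329559.1806 m
→ Helmert⁻¹: X=-5639043.3247, Y=-2668924.4093, Z=-1329770.3066
→ Helmert⁻¹: X=-5638644.5556, Y=-2669531.9510, Z=-1330225.3588
→ geod (Bowring, a=6378137.000): φ=-12.11526000°, λ=-154.66548500°, h=1685.5000 m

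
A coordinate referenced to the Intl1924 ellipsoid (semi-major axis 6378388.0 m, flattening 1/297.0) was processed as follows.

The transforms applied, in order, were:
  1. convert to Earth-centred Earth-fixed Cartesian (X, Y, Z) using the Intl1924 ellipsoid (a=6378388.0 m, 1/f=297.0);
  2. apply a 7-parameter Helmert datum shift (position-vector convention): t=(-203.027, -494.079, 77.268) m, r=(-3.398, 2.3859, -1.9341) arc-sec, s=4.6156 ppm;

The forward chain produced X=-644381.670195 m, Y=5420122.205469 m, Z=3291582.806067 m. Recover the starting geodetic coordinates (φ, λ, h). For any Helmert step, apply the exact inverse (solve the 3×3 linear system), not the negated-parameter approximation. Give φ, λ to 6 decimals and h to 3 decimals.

φ=31.260995°, λ=96.778169°, h=1658.304 m

start: X=-644381.6702, Y=5420122.2055, Z=3291582.8061 m
→ Helmert⁻¹: X=-644264.5712, Y=5420530.9988, Z=3291572.1912
→ geod (Bowring, a=6378388.000): φ=31.26099500°, λ=96.77816900°, h=1658.3040 m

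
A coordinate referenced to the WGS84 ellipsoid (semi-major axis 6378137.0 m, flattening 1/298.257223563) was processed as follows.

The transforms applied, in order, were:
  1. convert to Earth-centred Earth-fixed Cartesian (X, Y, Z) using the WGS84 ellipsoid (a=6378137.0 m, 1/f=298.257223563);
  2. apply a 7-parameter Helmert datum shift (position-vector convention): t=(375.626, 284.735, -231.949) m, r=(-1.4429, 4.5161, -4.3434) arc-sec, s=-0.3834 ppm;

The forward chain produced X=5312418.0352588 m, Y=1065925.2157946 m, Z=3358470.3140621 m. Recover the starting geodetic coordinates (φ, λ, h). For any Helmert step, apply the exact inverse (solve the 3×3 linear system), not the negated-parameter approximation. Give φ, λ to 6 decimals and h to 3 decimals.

start: X=5312418.0353, Y=1065925.2158, Z=3358470.3141 m
→ Helmert⁻¹: X=5311948.4640, Y=1065729.2489, Z=3358827.3093
→ geod (Bowring, a=6378137.000): φ=31.96985300°, λ=11.34456400°, h=2325.4790 m

φ=31.969853°, λ=11.344564°, h=2325.479 m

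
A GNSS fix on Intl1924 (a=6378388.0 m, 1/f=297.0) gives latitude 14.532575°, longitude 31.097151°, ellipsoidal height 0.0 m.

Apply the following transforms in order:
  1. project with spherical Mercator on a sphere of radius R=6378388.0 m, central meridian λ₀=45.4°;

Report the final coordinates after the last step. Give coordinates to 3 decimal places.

E=-1592248.525 m, N=1635453.637 m

start: φ=14.532575°, λ=31.097151°, h=0.000 m
→ merc (R=6378388.0, λ₀=45.4°): E=-1592248.5252, N=1635453.6370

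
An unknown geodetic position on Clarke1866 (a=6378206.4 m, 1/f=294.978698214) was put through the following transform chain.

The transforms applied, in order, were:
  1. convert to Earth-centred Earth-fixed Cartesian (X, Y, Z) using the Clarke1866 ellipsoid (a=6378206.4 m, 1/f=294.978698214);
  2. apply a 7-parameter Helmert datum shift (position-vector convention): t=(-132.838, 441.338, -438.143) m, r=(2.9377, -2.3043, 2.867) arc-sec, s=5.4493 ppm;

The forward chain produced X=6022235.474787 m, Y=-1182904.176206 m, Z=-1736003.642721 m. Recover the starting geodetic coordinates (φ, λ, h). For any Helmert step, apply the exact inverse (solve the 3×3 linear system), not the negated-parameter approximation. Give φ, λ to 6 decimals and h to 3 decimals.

φ=-15.892441°, λ=-11.117582°, h=1565.871 m

start: X=6022235.4748, Y=-1182904.1762, Z=-1736003.6427 m
→ Helmert⁻¹: X=6022299.6564, Y=-1183447.4926, Z=-1735606.4655
→ geod (Bowring, a=6378206.400): φ=-15.89244100°, λ=-11.11758200°, h=1565.8710 m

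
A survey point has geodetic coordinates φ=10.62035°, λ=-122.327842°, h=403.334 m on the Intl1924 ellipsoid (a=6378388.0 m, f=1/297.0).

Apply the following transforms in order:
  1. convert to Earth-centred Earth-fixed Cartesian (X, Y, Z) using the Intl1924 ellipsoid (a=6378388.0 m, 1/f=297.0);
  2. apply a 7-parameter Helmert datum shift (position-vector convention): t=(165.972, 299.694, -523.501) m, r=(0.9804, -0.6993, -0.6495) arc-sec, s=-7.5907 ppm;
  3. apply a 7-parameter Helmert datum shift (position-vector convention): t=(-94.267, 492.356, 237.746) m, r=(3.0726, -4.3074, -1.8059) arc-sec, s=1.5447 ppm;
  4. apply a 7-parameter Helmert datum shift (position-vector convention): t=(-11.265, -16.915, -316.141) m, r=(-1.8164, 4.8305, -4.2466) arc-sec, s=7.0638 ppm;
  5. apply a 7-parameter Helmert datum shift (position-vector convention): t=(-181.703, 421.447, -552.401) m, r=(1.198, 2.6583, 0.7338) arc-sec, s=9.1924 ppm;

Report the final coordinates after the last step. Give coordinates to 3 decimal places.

start: φ=10.620350°, λ=-122.327842°, h=403.334 m
→ ECEF (a=6378388.000, f=1/297.0): X=-3353091.5803, Y=-5298364.2983, Z=1167844.6994
→ Helmert 7p (PV): X=-3352920.7990, Y=-5298019.3785, Z=1167275.7822
→ Helmert 7p (PV): X=-3353091.0069, Y=-5297523.2389, Z=1167366.3912
→ Helmert 7p (PV): X=-3353207.6855, Y=-5297498.2602, Z=1167183.6737
→ Helmert 7p (PV): X=-3353386.3236, Y=-5297144.2184, Z=1166654.4493

X=-3353386.324 m, Y=-5297144.218 m, Z=1166654.449 m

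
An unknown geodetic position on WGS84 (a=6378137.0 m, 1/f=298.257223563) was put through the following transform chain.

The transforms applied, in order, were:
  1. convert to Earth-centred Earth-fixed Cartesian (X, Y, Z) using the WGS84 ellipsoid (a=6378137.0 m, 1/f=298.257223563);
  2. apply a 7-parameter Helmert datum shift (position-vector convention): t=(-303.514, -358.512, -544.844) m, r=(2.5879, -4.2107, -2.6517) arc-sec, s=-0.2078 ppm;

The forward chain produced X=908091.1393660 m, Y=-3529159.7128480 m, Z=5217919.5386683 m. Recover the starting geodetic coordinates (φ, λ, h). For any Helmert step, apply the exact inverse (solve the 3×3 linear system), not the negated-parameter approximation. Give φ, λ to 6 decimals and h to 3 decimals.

φ=55.255743°, λ=-75.561556°, h=1009.591 m

start: X=908091.1394, Y=-3529159.7128, Z=5217919.5387 m
→ Helmert⁻¹: X=908546.7373, Y=-3528724.7803, Z=5218491.1931
→ geod (Bowring, a=6378137.000): φ=55.25574300°, λ=-75.56155600°, h=1009.5910 m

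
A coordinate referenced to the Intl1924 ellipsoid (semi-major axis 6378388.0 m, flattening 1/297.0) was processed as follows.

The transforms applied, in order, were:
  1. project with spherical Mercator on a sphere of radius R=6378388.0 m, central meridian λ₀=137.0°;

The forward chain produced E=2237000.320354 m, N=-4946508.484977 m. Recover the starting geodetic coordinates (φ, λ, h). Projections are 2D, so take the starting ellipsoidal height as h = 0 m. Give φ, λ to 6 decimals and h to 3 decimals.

start: E=2237000.3204, N=-4946508.4850 m
→ merc⁻¹: φ=-40.55083400°, λ=157.09452500°

φ=-40.550834°, λ=157.094525°, h=0.000 m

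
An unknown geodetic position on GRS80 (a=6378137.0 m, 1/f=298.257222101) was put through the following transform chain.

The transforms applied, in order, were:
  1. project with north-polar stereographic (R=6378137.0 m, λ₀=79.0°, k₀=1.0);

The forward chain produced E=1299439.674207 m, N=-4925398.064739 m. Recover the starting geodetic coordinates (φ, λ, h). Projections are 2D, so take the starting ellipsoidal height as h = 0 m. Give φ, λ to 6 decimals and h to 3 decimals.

start: E=1299439.6742, N=-4925398.0647 m
→ stereo⁻¹: φ=46.46366300°, λ=93.77926600°

φ=46.463663°, λ=93.779266°, h=0.000 m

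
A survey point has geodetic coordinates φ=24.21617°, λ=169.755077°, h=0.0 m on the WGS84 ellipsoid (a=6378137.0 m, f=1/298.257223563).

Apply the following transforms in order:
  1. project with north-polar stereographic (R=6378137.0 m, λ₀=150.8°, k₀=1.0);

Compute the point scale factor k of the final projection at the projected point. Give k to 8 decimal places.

start: φ=24.216170°, λ=169.755077°, h=0.000 m
→ into stereo (λ₀=150.8°): φ=24.21617000°, λ−λ₀=18.95507700°
scale k = 1.41825822

1.41825822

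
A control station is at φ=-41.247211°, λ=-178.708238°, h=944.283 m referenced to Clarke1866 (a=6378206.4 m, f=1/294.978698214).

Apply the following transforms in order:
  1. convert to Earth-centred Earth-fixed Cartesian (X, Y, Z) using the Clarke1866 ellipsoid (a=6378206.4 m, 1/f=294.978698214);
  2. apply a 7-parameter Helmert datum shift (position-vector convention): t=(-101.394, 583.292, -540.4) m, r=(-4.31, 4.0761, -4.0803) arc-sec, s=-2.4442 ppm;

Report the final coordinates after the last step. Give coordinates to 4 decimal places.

start: φ=-41.247211°, λ=-178.708238°, h=944.283 m
→ ECEF (a=6378206.400, f=1/294.978698214): X=-4802153.9763, Y=-108285.3105, Z=-4183527.3379
→ Helmert 7p (PV): X=-4802328.4475, Y=-107694.1751, Z=-4183960.3524

X=-4802328.4475 m, Y=-107694.1751 m, Z=-4183960.3524 m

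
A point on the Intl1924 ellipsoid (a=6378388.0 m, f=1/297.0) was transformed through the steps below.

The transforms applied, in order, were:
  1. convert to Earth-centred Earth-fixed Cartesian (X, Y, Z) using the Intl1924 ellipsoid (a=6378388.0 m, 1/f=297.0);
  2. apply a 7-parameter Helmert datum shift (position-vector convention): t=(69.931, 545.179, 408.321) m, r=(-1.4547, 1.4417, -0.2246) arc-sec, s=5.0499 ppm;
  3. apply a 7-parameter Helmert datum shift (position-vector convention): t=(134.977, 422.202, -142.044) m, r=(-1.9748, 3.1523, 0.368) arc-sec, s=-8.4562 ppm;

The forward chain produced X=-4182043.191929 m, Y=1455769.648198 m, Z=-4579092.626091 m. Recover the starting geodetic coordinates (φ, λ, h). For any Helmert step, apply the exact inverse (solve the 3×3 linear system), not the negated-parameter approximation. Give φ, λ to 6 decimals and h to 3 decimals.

φ=-46.156277°, λ=160.818277°, h=2860.037 m

start: X=-4182043.1919, Y=1455769.6482, Z=-4579092.6261 m
→ Helmert⁻¹: X=-4182140.9575, Y=1455411.0546, Z=-4579039.2834
→ Helmert⁻¹: X=-4182159.3448, Y=1454886.2717, Z=-4579443.4495
→ geod (Bowring, a=6378388.000): φ=-46.15627700°, λ=160.81827700°, h=2860.0370 m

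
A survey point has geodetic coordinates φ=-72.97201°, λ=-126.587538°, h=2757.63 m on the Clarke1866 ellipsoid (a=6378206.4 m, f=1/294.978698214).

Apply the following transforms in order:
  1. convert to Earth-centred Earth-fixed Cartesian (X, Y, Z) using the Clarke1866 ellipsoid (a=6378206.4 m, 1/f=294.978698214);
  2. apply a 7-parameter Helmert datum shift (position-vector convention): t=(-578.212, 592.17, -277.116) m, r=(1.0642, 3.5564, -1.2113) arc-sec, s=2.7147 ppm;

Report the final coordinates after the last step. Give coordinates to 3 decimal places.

X=-1117931.598 m, Y=-1504418.272 m, Z=-6079066.364 m

start: φ=-72.972010°, λ=-126.587538°, h=2757.630 m
→ ECEF (a=6378206.400, f=1/294.978698214): X=-1117236.7043, Y=-1505044.2801, Z=-6078784.2438
→ Helmert 7p (PV): X=-1117931.5979, Y=-1504418.2719, Z=-6079066.3636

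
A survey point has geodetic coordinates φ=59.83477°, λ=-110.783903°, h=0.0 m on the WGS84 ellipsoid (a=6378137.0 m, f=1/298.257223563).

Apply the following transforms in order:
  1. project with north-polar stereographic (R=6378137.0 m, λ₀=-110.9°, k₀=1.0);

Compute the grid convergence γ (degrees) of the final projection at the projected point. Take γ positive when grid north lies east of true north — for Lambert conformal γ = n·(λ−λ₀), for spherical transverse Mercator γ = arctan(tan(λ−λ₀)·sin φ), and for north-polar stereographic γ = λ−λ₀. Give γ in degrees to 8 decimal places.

0.11609700

start: φ=59.834770°, λ=-110.783903°, h=0.000 m
→ into stereo (λ₀=-110.9°): φ=59.83477000°, λ−λ₀=0.11609700°
convergence γ = 0.11609700°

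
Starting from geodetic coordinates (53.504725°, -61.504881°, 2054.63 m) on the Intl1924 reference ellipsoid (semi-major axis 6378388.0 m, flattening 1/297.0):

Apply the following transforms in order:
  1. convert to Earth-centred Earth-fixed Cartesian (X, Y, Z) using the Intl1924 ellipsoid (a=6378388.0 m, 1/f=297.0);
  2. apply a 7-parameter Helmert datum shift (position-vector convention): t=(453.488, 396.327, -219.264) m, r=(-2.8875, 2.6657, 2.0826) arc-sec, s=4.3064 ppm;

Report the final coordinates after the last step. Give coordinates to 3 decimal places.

X=1814948.049 m, Y=-3341892.428 m, Z=5105730.387 m

start: φ=53.504725°, λ=-61.504881°, h=2054.630 m
→ ECEF (a=6378388.000, f=1/297.0): X=1814387.0129, Y=-3342364.1586, Z=5105904.3221
→ Helmert 7p (PV): X=1814948.0488, Y=-3341892.4279, Z=5105730.3874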